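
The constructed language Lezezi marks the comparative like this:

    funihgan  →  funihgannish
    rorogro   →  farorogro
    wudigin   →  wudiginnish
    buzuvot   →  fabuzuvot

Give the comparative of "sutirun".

sutirunnish

"sutirun" ends in -n. The stems ending in -n (funihgan → funihgannish, wudigin → wudiginnish) double the final consonant and add -ish.
So sutirun → sutirunnish.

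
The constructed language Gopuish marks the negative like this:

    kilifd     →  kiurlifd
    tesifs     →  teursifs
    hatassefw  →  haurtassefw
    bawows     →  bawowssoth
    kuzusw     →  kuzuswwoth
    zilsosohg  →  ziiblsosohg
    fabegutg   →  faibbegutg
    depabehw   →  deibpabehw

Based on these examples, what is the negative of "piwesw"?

tesifs and bawows both end in -s yet inflect differently (teursifs, bawowssoth), so the final letter is not what conditions the rule; the second-to-last letter is.
"piwesw" has second-to-last letter 's'. The one such stem in the data (kuzusw → kuzuswwoth) doubles the final consonant and adds -oth (as does bawows), so the same rule applies.
The other patterns: stems whose second-to-last letter is 'f' insert -ur- after the first vowel; stems whose second-to-last letter is 'h' or 't' insert -ib- after the first vowel.
So piwesw → piweswwoth.

piweswwoth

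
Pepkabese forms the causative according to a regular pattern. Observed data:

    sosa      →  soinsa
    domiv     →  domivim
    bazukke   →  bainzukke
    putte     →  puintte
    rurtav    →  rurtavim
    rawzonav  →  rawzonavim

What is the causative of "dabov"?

"dabov" ends in a consonant. The stems ending in a consonant (rurtav → rurtavim, domiv → domivim, rawzonav → rawzonavim) add -im.
The other pattern: stems ending in a vowel insert -in- after the first vowel.
So dabov → dabovim.

dabovim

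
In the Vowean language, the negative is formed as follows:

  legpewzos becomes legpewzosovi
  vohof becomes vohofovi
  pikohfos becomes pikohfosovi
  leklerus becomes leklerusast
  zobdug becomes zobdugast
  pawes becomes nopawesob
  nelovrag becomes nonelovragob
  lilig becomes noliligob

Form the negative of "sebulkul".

sebulkulast

legpewzos and leklerus both end in -s yet inflect differently (legpewzosovi, leklerusast), so the final letter is not what conditions the rule; the last vowel is.
"sebulkul" has last vowel 'u'. The stems whose last vowel is 'u' (leklerus → leklerusast, zobdug → zobdugast) add -ast.
The other patterns: stems whose last vowel is 'o' add -ovi; stems whose last vowel is 'a', 'e' or 'i' add no- … -ob around the stem.
So sebulkul → sebulkulast.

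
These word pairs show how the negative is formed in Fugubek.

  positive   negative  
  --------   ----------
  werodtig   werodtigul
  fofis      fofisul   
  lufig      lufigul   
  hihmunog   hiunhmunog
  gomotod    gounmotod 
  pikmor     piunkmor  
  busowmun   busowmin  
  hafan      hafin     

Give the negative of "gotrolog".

gountrolog

werodtig and hihmunog both end in -g yet inflect differently (werodtigul, hiunhmunog), so the final letter is not what conditions the rule; the last vowel is.
"gotrolog" has last vowel 'o'. The stems whose last vowel is 'o' (hihmunog → hiunhmunog, gomotod → gounmotod, pikmor → piunkmor) insert -un- after the first vowel.
So gotrolog → gountrolog.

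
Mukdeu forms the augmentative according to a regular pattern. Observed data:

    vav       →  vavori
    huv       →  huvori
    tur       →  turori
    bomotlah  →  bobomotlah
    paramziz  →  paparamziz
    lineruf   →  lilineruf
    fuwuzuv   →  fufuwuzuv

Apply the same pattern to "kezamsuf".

"kezamsuf" has 3 vowels. The stems with 3 vowels (bomotlah → bobomotlah, paramziz → paparamziz, lineruf → lilineruf) repeat the first consonant+vowel as a prefix.
So kezamsuf → kekezamsuf.

kekezamsuf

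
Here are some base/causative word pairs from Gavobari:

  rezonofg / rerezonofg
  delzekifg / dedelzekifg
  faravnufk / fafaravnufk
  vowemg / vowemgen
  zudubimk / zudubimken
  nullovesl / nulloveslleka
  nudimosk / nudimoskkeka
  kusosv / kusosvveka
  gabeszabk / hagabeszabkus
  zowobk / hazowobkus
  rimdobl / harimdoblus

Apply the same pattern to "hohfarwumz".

rezonofg and vowemg both end in -g yet inflect differently (rerezonofg, vowemgen), so the final letter is not what conditions the rule; the second-to-last letter is.
"hohfarwumz" has second-to-last letter 'm'. The stems whose second-to-last letter is 'm' (vowemg → vowemgen, zudubimk → zudubimken) add -en.
The other patterns: stems whose second-to-last letter is 'f' repeat the first consonant+vowel as a prefix; stems whose second-to-last letter is 's' double the final consonant and add -eka; stems whose second-to-last letter is 'b' add ha- … -us around the stem.
So hohfarwumz → hohfarwumzen.

hohfarwumzen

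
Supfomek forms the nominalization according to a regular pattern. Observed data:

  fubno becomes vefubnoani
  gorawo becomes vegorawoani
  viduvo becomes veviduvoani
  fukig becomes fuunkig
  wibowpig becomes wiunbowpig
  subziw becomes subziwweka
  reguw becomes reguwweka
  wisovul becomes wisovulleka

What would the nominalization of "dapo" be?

vedapoani

"dapo" ends in -o. The stems ending in -o (fubno → vefubnoani, gorawo → vegorawoani, viduvo → veviduvoani) add ve- … -ani around the stem.
The other patterns: stems ending in -g insert -un- after the first vowel; stems ending in -l or -w double the final consonant and add -eka.
So dapo → vedapoani.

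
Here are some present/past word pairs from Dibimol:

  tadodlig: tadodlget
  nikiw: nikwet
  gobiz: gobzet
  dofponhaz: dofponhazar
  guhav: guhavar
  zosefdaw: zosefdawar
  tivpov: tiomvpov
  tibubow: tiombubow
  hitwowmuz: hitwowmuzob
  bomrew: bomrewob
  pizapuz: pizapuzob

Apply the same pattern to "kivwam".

kivwamar

gobiz and dofponhaz both end in -z yet inflect differently (gobzet, dofponhazar), so the final letter is not what conditions the rule; the last vowel is.
"kivwam" has last vowel 'a'. The stems whose last vowel is 'a' (dofponhaz → dofponhazar, guhav → guhavar, zosefdaw → zosefdawar) add -ar.
The other patterns: stems whose last vowel is 'i' delete the last vowel and add -et; stems whose last vowel is 'o' insert -om- after the first vowel; stems whose last vowel is 'e' or 'u' add -ob.
So kivwam → kivwamar.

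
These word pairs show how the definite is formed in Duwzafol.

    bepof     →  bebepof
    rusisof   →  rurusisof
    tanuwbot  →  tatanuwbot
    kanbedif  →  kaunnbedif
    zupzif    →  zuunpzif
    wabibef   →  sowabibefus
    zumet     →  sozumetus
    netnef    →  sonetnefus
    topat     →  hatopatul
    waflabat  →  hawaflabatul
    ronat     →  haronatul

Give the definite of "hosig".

hounsig

bepof and kanbedif both end in -f yet inflect differently (bebepof, kaunnbedif), so the final letter is not what conditions the rule; the last vowel is.
"hosig" has last vowel 'i'. The stems whose last vowel is 'i' (kanbedif → kaunnbedif, zupzif → zuunpzif) insert -un- after the first vowel.
The other patterns: stems whose last vowel is 'o' repeat the first consonant+vowel as a prefix; stems whose last vowel is 'e' add so- … -us around the stem; stems whose last vowel is 'a' add ha- … -ul around the stem.
So hosig → hounsig.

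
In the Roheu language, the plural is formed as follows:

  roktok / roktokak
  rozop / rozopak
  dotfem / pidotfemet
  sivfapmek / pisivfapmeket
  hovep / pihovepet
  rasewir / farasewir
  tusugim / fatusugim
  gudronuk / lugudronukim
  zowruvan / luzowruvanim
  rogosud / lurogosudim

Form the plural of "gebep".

pigebepet

roktok and sivfapmek both end in -k yet inflect differently (roktokak, pisivfapmeket), so the final letter is not what conditions the rule; the last vowel is.
"gebep" has last vowel 'e'. The stems whose last vowel is 'e' (dotfem → pidotfemet, sivfapmek → pisivfapmeket, hovep → pihovepet) add pi- … -et around the stem.
The other patterns: stems whose last vowel is 'o' add -ak; stems whose last vowel is 'i' add the prefix fa-; stems whose last vowel is 'a' or 'u' add lu- … -im around the stem.
So gebep → pigebepet.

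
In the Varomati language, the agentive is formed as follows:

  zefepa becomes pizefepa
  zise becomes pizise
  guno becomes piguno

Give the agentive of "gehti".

pigehti

Every pair shown (zefepa → pizefepa, zise → pizise, guno → piguno) follows the same rule: add the prefix pi-.
So gehti → pigehti.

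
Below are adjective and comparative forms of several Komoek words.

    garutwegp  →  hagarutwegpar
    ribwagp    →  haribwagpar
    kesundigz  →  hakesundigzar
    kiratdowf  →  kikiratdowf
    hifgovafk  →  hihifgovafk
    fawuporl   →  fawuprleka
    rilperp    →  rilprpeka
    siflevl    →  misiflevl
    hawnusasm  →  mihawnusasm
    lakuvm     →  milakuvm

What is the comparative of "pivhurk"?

garutwegp and rilperp both end in -p yet inflect differently (hagarutwegpar, rilprpeka), so the final letter is not what conditions the rule; the second-to-last letter is.
"pivhurk" has second-to-last letter 'r'. The stems whose second-to-last letter is 'r' (fawuporl → fawuprleka, rilperp → rilprpeka) delete the last vowel and add -eka.
So pivhurk → pivhrkeka.

pivhrkeka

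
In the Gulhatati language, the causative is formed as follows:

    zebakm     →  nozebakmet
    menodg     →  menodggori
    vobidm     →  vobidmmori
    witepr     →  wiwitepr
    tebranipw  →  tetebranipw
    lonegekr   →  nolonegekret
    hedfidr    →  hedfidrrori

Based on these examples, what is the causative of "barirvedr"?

witepr and hedfidr both end in -r yet inflect differently (wiwitepr, hedfidrrori), so the final letter is not what conditions the rule; the second-to-last letter is.
"barirvedr" has second-to-last letter 'd'. The stems whose second-to-last letter is 'd' (vobidm → vobidmmori, menodg → menodggori, hedfidr → hedfidrrori) double the final consonant and add -ori.
So barirvedr → barirvedrrori.

barirvedrrori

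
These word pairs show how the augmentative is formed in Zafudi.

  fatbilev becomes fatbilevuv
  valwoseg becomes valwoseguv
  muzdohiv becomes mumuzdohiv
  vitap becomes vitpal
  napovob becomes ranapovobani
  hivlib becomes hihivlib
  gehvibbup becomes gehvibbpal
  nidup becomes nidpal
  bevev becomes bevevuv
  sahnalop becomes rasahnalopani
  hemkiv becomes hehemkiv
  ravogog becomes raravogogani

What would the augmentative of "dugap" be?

vitap and sahnalop both end in -p yet inflect differently (vitpal, rasahnalopani), so the final letter is not what conditions the rule; the last vowel is.
"dugap" has last vowel 'a'. The one such stem in the data (vitap → vitpal) deletes the last vowel and adds -al (as do nidup, gehvibbup), so the same rule applies.
The other patterns: stems whose last vowel is 'i' repeat the first consonant+vowel as a prefix; stems whose last vowel is 'o' add ra- … -ani around the stem; stems whose last vowel is 'e' add -uv.
So dugap → dugpal.

dugpal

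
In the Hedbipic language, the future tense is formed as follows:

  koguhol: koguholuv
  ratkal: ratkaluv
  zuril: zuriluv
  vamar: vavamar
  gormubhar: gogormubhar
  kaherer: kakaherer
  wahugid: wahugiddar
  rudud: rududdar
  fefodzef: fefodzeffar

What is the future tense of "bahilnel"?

bahilneluv

"bahilnel" ends in -l. The stems ending in -l (koguhol → koguholuv, ratkal → ratkaluv, zuril → zuriluv) add -uv.
The other patterns: stems ending in -r repeat the first consonant+vowel as a prefix; stems ending in -d or -f double the final consonant and add -ar.
So bahilnel → bahilneluv.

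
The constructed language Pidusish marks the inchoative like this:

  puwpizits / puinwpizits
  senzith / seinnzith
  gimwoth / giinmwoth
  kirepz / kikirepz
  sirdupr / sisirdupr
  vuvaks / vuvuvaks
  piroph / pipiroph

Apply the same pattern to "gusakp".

gugusakp

puwpizits and vuvaks both end in -s yet inflect differently (puinwpizits, vuvuvaks), so the final letter is not what conditions the rule; the second-to-last letter is.
"gusakp" has second-to-last letter 'k'. The one such stem in the data (vuvaks → vuvuvaks) repeats the first consonant+vowel as a prefix (as do kirepz, sirdupr), so the same rule applies.
So gusakp → gugusakp.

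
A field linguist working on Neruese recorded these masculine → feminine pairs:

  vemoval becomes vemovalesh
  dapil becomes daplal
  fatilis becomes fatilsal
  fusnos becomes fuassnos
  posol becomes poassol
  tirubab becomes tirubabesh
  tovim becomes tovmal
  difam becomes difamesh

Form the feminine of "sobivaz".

posol and dapil both end in -l yet inflect differently (poassol, daplal), so the final letter is not what conditions the rule; the last vowel is.
"sobivaz" has last vowel 'a'. The stems whose last vowel is 'a' (difam → difamesh, tirubab → tirubabesh, vemoval → vemovalesh) add -esh.
So sobivaz → sobivazesh.

sobivazesh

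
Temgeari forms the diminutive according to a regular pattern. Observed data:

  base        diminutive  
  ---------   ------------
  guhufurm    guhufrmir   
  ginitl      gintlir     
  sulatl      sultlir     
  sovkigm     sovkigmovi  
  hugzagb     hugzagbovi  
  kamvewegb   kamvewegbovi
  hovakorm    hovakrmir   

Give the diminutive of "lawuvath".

"lawuvath" has second-to-last letter 't'. The stems whose second-to-last letter is 't' (sulatl → sultlir, ginitl → gintlir) delete the last vowel and add -ir.
The other pattern: stems whose second-to-last letter is 'g' add -ovi.
So lawuvath → lawuvthir.

lawuvthir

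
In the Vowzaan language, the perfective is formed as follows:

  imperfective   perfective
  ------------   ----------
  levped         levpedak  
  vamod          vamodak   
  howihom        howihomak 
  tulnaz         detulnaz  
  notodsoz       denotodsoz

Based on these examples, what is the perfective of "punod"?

notodsoz and vamod both have last vowel 'o' yet inflect differently (denotodsoz, vamodak), so the last vowel is not what conditions the rule; the final letter is.
"punod" ends in -d. The stems ending in -d (vamod → vamodak, levped → levpedak) add -ak.
The other pattern: stems ending in -z add the prefix de-.
So punod → punodak.

punodak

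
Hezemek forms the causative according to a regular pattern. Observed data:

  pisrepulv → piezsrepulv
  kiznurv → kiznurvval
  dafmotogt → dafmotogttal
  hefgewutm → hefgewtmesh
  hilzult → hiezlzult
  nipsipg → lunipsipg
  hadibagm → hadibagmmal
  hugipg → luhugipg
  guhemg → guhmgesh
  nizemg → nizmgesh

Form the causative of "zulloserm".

hugipg and nizemg both end in -g yet inflect differently (luhugipg, nizmgesh), so the final letter is not what conditions the rule; the second-to-last letter is.
"zulloserm" has second-to-last letter 'r'. The one such stem in the data (kiznurv → kiznurvval) doubles the final consonant and adds -al (as do hadibagm, dafmotogt), so the same rule applies.
The other patterns: stems whose second-to-last letter is 'p' add the prefix lu-; stems whose second-to-last letter is 'l' insert -ez- after the first vowel; stems whose second-to-last letter is 'm' or 't' delete the last vowel and add -esh.
So zulloserm → zullosermmal.

zullosermmal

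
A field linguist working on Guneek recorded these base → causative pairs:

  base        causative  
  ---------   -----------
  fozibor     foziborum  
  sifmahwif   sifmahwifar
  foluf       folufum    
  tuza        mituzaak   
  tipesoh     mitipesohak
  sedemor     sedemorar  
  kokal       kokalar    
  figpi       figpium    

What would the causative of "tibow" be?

fozibor and sedemor both end in -r yet inflect differently (foziborum, sedemorar), so the final letter is not what conditions the rule; the first letter is.
"tibow" begins with t-. The stems beginning with t- (tipesoh → mitipesohak, tuza → mituzaak) add mi- … -ak around the stem.
So tibow → mitibowak.

mitibowak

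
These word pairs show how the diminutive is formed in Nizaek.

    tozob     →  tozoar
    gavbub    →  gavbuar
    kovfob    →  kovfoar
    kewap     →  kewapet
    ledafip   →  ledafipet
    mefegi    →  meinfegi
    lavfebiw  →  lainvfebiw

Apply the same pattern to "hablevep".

"hablevep" ends in -p. The stems ending in -p (kewap → kewapet, ledafip → ledafipet) add -et.
The other patterns: stems ending in -b drop the final letter and add -ar; stems ending in -i or -w insert -in- after the first vowel.
So hablevep → hablevepet.

hablevepet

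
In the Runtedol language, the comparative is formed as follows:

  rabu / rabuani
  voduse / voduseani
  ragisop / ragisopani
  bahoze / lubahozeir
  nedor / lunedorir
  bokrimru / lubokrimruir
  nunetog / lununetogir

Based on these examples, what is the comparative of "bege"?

lubegeir

bokrimru and rabu both end in -u yet inflect differently (lubokrimruir, rabuani), so the final letter is not what conditions the rule; the first letter is.
"bege" begins with b-. The stems beginning with b- (bokrimru → lubokrimruir, bahoze → lubahozeir) add lu- … -ir around the stem.
So bege → lubegeir.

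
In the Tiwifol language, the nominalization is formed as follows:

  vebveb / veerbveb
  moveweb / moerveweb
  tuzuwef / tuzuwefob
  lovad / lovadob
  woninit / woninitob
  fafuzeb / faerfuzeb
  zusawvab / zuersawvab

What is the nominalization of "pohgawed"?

moveweb and tuzuwef both have last vowel 'e' yet inflect differently (moerveweb, tuzuwefob), so the last vowel is not what conditions the rule; the final letter is.
"pohgawed" ends in -d. The one such stem in the data (lovad → lovadob) adds -ob, so the same rule applies.
The other pattern: stems ending in -b insert -er- after the first vowel.
So pohgawed → pohgawedob.

pohgawedob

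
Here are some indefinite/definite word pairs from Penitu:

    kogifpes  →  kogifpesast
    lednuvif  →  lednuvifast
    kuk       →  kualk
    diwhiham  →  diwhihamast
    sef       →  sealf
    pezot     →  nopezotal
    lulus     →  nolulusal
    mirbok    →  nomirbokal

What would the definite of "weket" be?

"weket" has 2 vowels. The stems with 2 vowels (pezot → nopezotal, mirbok → nomirbokal, lulus → nolulusal) add no- … -al around the stem.
So weket → noweketal.

noweketal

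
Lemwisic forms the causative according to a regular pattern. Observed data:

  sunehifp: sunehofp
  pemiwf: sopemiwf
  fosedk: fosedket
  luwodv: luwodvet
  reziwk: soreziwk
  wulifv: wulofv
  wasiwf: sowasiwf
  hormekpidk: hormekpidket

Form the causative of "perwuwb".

hormekpidk and reziwk both end in -k yet inflect differently (hormekpidket, soreziwk), so the final letter is not what conditions the rule; the second-to-last letter is.
"perwuwb" has second-to-last letter 'w'. The stems whose second-to-last letter is 'w' (wasiwf → sowasiwf, pemiwf → sopemiwf, reziwk → soreziwk) add the prefix so-.
The other patterns: stems whose second-to-last letter is 'd' add -et; stems whose second-to-last letter is 'f' change the last vowel to 'o'.
So perwuwb → soperwuwb.

soperwuwb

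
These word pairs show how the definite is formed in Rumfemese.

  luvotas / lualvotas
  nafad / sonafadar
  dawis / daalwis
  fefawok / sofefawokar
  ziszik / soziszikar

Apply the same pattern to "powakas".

"powakas" ends in -s. The stems ending in -s (dawis → daalwis, luvotas → lualvotas) insert -al- after the first vowel.
The other pattern: stems ending in -d or -k add so- … -ar around the stem.
So powakas → poalwakas.

poalwakas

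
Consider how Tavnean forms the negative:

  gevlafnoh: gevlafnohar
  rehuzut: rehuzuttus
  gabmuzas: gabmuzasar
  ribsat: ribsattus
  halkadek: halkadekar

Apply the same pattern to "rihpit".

ribsat and gabmuzas both have last vowel 'a' yet inflect differently (ribsattus, gabmuzasar), so the last vowel is not what conditions the rule; the final letter is.
"rihpit" ends in -t. The stems ending in -t (ribsat → ribsattus, rehuzut → rehuzuttus) double the final consonant and add -us.
The other pattern: stems ending in -h, -k or -s add -ar.
So rihpit → rihpittus.

rihpittus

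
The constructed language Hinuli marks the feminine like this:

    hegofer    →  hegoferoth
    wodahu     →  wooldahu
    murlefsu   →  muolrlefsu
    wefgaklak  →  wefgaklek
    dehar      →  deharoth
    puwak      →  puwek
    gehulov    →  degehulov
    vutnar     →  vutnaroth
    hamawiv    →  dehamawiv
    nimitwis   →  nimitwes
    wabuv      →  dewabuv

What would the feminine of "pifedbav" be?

depifedbav

wodahu and wabuv both have last vowel 'u' yet inflect differently (wooldahu, dewabuv), so the last vowel is not what conditions the rule; the final letter is.
"pifedbav" ends in -v. The stems ending in -v (hamawiv → dehamawiv, wabuv → dewabuv, gehulov → degehulov) add the prefix de-.
So pifedbav → depifedbav.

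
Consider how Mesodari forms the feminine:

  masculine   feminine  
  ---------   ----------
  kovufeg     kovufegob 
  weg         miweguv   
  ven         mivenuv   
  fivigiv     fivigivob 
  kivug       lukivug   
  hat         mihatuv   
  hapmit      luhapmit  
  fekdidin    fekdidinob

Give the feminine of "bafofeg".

hat and hapmit both end in -t yet inflect differently (mihatuv, luhapmit), so the final letter is not what conditions the rule; the number of vowels is.
"bafofeg" has 3 vowels. The stems with 3 vowels (kovufeg → kovufegob, fekdidin → fekdidinob, fivigiv → fivigivob) add -ob.
The other patterns: stems with 1 vowel add mi- … -uv around the stem; stems with 2 vowels add the prefix lu-.
So bafofeg → bafofegob.

bafofegob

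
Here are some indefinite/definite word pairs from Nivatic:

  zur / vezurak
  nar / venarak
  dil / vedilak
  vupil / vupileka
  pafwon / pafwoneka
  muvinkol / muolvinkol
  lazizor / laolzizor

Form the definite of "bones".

dil and vupil both end in -l yet inflect differently (vedilak, vupileka), so the final letter is not what conditions the rule; the number of vowels is.
"bones" has 2 vowels. The stems with 2 vowels (vupil → vupileka, pafwon → pafwoneka) add -eka.
So bones → boneseka.

boneseka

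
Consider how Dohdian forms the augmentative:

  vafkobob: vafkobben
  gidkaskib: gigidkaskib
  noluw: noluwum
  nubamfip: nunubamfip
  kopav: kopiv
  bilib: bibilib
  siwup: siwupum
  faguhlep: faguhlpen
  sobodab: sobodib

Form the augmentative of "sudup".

sudupum

nubamfip and siwup both end in -p yet inflect differently (nunubamfip, siwupum), so the final letter is not what conditions the rule; the last vowel is.
"sudup" has last vowel 'u'. The stems whose last vowel is 'u' (siwup → siwupum, noluw → noluwum) add -um.
The other patterns: stems whose last vowel is 'i' repeat the first consonant+vowel as a prefix; stems whose last vowel is 'a' change the last vowel to 'i'; stems whose last vowel is 'e' or 'o' delete the last vowel and add -en.
So sudup → sudupum.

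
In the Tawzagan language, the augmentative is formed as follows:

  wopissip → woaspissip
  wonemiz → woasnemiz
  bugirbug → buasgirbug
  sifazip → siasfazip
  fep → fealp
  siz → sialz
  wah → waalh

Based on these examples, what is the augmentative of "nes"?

wopissip and fep both end in -p yet inflect differently (woaspissip, fealp), so the final letter is not what conditions the rule; the number of vowels is.
"nes" has 1 vowel. The stems with 1 vowel (fep → fealp, siz → sialz, wah → waalh) insert -al- after the first vowel.
So nes → neals.

neals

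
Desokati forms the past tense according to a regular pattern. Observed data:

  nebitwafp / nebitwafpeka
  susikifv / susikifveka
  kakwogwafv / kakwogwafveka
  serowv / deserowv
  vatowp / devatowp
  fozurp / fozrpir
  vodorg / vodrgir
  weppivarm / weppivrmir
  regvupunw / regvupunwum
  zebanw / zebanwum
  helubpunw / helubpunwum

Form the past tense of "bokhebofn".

susikifv and serowv both end in -v yet inflect differently (susikifveka, deserowv), so the final letter is not what conditions the rule; the second-to-last letter is.
"bokhebofn" has second-to-last letter 'f'. The stems whose second-to-last letter is 'f' (nebitwafp → nebitwafpeka, susikifv → susikifveka, kakwogwafv → kakwogwafveka) add -eka.
The other patterns: stems whose second-to-last letter is 'w' add the prefix de-; stems whose second-to-last letter is 'r' delete the last vowel and add -ir; stems whose second-to-last letter is 'n' add -um.
So bokhebofn → bokhebofneka.

bokhebofneka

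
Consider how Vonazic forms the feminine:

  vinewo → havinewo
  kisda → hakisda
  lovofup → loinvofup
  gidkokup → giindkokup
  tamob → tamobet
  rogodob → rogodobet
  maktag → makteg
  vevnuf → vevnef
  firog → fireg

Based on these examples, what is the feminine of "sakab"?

sakabet

vinewo and tamob both have last vowel 'o' yet inflect differently (havinewo, tamobet), so the last vowel is not what conditions the rule; the final letter is.
"sakab" ends in -b. The stems ending in -b (tamob → tamobet, rogodob → rogodobet) add -et.
The other patterns: stems ending in -a or -o add the prefix ha-; stems ending in -p insert -in- after the first vowel; stems ending in -f or -g change the last vowel to 'e'.
So sakab → sakabet.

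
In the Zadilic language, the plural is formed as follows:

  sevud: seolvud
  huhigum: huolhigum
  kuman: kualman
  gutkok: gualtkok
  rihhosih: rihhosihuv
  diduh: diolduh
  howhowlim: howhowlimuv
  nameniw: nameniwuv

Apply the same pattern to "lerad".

howhowlim and huhigum both end in -m yet inflect differently (howhowlimuv, huolhigum), so the final letter is not what conditions the rule; the last vowel is.
"lerad" has last vowel 'a'. The one such stem in the data (kuman → kualman) inserts -al- after the first vowel (as does gutkok), so the same rule applies.
The other patterns: stems whose last vowel is 'i' add -uv; stems whose last vowel is 'u' insert -ol- after the first vowel.
So lerad → lealrad.

lealrad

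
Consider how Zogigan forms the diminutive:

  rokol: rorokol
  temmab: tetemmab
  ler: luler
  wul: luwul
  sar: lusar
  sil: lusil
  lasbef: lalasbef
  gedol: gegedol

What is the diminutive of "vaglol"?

gedol and wul both end in -l yet inflect differently (gegedol, luwul), so the final letter is not what conditions the rule; the number of vowels is.
"vaglol" has 2 vowels. The stems with 2 vowels (gedol → gegedol, rokol → rorokol, temmab → tetemmab) repeat the first consonant+vowel as a prefix.
So vaglol → vavaglol.

vavaglol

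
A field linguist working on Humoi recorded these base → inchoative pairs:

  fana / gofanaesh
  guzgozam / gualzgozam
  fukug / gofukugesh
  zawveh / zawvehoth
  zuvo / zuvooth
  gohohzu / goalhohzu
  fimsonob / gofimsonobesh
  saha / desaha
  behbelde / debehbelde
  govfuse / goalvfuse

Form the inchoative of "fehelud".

fana and saha both end in -a yet inflect differently (gofanaesh, desaha), so the final letter is not what conditions the rule; the first letter is.
"fehelud" begins with f-. The stems beginning with f- (fana → gofanaesh, fimsonob → gofimsonobesh, fukug → gofukugesh) add go- … -esh around the stem.
The other patterns: stems beginning with z- add -oth; stems beginning with g- insert -al- after the first vowel; stems beginning with b- or s- add the prefix de-.
So fehelud → gofeheludesh.

gofeheludesh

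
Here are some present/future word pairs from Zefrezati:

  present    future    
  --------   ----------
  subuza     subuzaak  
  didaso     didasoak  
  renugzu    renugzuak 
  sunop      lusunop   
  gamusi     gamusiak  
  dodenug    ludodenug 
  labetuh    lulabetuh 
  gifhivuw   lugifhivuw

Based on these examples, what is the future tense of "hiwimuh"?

"hiwimuh" ends in a consonant. The stems ending in a consonant (gifhivuw → lugifhivuw, dodenug → ludodenug, sunop → lusunop) add the prefix lu-.
So hiwimuh → luhiwimuh.

luhiwimuh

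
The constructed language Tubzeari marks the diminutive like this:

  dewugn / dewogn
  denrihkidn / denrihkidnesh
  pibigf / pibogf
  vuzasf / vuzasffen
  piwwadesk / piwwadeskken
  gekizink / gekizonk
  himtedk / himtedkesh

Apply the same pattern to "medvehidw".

"medvehidw" has second-to-last letter 'd'. The stems whose second-to-last letter is 'd' (himtedk → himtedkesh, denrihkidn → denrihkidnesh) add -esh.
The other patterns: stems whose second-to-last letter is 's' double the final consonant and add -en; stems whose second-to-last letter is 'g' or 'n' change the last vowel to 'o'.
So medvehidw → medvehidwesh.

medvehidwesh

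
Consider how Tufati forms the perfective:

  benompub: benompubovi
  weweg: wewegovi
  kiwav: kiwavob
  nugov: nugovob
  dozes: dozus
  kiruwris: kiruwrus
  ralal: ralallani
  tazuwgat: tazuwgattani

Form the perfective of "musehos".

weweg and dozes both have last vowel 'e' yet inflect differently (wewegovi, dozus), so the last vowel is not what conditions the rule; the final letter is.
"musehos" ends in -s. The stems ending in -s (dozes → dozus, kiruwris → kiruwrus) change the last vowel to 'u'.
So musehos → musehus.

musehus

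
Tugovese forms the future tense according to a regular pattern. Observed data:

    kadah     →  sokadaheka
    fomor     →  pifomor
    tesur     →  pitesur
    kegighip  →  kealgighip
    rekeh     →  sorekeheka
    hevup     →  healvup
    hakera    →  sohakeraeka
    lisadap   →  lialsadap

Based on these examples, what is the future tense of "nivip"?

"nivip" ends in -p. The stems ending in -p (kegighip → kealgighip, hevup → healvup, lisadap → lialsadap) insert -al- after the first vowel.
So nivip → nialvip.

nialvip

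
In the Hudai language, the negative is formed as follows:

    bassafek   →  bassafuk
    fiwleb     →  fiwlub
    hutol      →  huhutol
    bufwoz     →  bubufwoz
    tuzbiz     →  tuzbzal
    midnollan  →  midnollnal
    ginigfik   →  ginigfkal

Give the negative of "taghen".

bufwoz and tuzbiz both end in -z yet inflect differently (bubufwoz, tuzbzal), so the final letter is not what conditions the rule; the last vowel is.
"taghen" has last vowel 'e'. The stems whose last vowel is 'e' (bassafek → bassafuk, fiwleb → fiwlub) change the last vowel to 'u'.
The other patterns: stems whose last vowel is 'o' repeat the first consonant+vowel as a prefix; stems whose last vowel is 'a' or 'i' delete the last vowel and add -al.
So taghen → taghun.

taghun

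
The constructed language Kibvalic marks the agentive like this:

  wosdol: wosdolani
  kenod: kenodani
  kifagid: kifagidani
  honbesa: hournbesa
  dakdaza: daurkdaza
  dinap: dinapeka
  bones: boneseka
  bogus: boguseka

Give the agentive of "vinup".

vinupeka

honbesa and dinap both have last vowel 'a' yet inflect differently (hournbesa, dinapeka), so the last vowel is not what conditions the rule; the final letter is.
"vinup" ends in -p. The one such stem in the data (dinap → dinapeka) adds -eka, so the same rule applies.
So vinup → vinupeka.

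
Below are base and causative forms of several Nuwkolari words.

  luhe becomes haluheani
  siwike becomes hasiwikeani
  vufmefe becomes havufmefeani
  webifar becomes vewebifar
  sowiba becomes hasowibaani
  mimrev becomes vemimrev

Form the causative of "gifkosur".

"gifkosur" ends in a consonant. The stems ending in a consonant (webifar → vewebifar, mimrev → vemimrev) add the prefix ve-.
The other pattern: stems ending in a vowel add ha- … -ani around the stem.
So gifkosur → vegifkosur.

vegifkosur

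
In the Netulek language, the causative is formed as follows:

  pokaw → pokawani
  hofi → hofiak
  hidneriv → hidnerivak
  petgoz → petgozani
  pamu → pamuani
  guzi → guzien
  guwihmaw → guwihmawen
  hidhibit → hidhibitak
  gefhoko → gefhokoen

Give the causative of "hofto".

hoftoak

hofi and guzi both end in -i yet inflect differently (hofiak, guzien), so the final letter is not what conditions the rule; the first letter is.
"hofto" begins with h-. The stems beginning with h- (hidhibit → hidhibitak, hidneriv → hidnerivak, hofi → hofiak) add -ak.
So hofto → hoftoak.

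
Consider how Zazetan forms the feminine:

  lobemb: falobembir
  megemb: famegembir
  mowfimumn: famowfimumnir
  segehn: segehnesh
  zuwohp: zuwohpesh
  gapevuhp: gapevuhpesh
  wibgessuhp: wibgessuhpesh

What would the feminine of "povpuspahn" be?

povpuspahnesh

segehn and mowfimumn both end in -n yet inflect differently (segehnesh, famowfimumnir), so the final letter is not what conditions the rule; the second-to-last letter is.
"povpuspahn" has second-to-last letter 'h'. The stems whose second-to-last letter is 'h' (wibgessuhp → wibgessuhpesh, gapevuhp → gapevuhpesh, zuwohp → zuwohpesh) add -esh.
The other pattern: stems whose second-to-last letter is 'm' add fa- … -ir around the stem.
So povpuspahn → povpuspahnesh.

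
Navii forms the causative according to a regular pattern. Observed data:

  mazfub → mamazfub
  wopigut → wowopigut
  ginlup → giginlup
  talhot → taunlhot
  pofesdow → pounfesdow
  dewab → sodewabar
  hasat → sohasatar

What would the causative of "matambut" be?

mamatambut

"matambut" has last vowel 'u'. The stems whose last vowel is 'u' (mazfub → mamazfub, wopigut → wowopigut, ginlup → giginlup) repeat the first consonant+vowel as a prefix.
The other patterns: stems whose last vowel is 'o' insert -un- after the first vowel; stems whose last vowel is 'a' add so- … -ar around the stem.
So matambut → mamatambut.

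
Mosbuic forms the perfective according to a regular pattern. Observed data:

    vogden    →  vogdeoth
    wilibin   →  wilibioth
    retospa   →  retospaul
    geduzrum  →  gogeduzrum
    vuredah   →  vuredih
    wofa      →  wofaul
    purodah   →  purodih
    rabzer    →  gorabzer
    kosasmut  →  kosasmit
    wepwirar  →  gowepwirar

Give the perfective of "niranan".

"niranan" ends in -n. The stems ending in -n (wilibin → wilibioth, vogden → vogdeoth) drop the final letter and add -oth.
The other patterns: stems ending in -m or -r add the prefix go-; stems ending in -a add -ul; stems ending in -h or -t change the last vowel to 'i'.
So niranan → niranaoth.

niranaoth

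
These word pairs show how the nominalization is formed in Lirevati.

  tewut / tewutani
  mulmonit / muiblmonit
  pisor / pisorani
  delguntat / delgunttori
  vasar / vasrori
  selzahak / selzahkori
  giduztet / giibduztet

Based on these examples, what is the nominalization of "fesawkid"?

feibsawkid

tewut and delguntat both end in -t yet inflect differently (tewutani, delgunttori), so the final letter is not what conditions the rule; the last vowel is.
"fesawkid" has last vowel 'i'. The one such stem in the data (mulmonit → muiblmonit) inserts -ib- after the first vowel (as does giduztet), so the same rule applies.
So fesawkid → feibsawkid.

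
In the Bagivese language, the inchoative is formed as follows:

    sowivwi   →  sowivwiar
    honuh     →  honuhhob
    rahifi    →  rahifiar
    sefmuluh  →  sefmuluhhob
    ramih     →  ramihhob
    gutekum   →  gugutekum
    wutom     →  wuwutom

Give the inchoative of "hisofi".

hisofiar

sefmuluh and gutekum both have last vowel 'u' yet inflect differently (sefmuluhhob, gugutekum), so the last vowel is not what conditions the rule; the final letter is.
"hisofi" ends in -i. The stems ending in -i (sowivwi → sowivwiar, rahifi → rahifiar) add -ar.
The other patterns: stems ending in -h double the final consonant and add -ob; stems ending in -m repeat the first consonant+vowel as a prefix.
So hisofi → hisofiar.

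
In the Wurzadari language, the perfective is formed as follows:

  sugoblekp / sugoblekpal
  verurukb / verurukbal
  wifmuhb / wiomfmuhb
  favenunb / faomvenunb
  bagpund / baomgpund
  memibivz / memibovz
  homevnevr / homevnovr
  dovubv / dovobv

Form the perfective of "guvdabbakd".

verurukb and wifmuhb both end in -b yet inflect differently (verurukbal, wiomfmuhb), so the final letter is not what conditions the rule; the second-to-last letter is.
"guvdabbakd" has second-to-last letter 'k'. The stems whose second-to-last letter is 'k' (sugoblekp → sugoblekpal, verurukb → verurukbal) add -al.
The other patterns: stems whose second-to-last letter is 'h' or 'n' insert -om- after the first vowel; stems whose second-to-last letter is 'b' or 'v' change the last vowel to 'o'.
So guvdabbakd → guvdabbakdal.

guvdabbakdal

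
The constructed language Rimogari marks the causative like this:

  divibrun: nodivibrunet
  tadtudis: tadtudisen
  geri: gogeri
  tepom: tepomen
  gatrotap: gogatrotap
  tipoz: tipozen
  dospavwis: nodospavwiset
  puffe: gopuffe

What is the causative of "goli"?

tadtudis and dospavwis both end in -s yet inflect differently (tadtudisen, nodospavwiset), so the final letter is not what conditions the rule; the first letter is.
"goli" begins with g-. The stems beginning with g- (gatrotap → gogatrotap, geri → gogeri) add the prefix go-.
So goli → gogoli.

gogoli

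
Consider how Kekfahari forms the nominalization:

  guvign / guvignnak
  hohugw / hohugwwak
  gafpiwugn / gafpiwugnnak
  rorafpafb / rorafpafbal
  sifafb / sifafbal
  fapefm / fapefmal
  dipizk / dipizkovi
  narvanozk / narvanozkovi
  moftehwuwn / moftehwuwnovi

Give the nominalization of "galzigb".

galzigbbak

guvign and moftehwuwn both end in -n yet inflect differently (guvignnak, moftehwuwnovi), so the final letter is not what conditions the rule; the second-to-last letter is.
"galzigb" has second-to-last letter 'g'. The stems whose second-to-last letter is 'g' (guvign → guvignnak, hohugw → hohugwwak, gafpiwugn → gafpiwugnnak) double the final consonant and add -ak.
The other patterns: stems whose second-to-last letter is 'f' add -al; stems whose second-to-last letter is 'w' or 'z' add -ovi.
So galzigb → galzigbbak.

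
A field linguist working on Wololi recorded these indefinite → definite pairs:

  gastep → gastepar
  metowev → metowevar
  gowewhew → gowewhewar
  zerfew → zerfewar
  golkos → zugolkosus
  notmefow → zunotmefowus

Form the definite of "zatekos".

zuzatekosus

gowewhew and notmefow both end in -w yet inflect differently (gowewhewar, zunotmefowus), so the final letter is not what conditions the rule; the last vowel is.
"zatekos" has last vowel 'o'. The stems whose last vowel is 'o' (golkos → zugolkosus, notmefow → zunotmefowus) add zu- … -us around the stem.
So zatekos → zuzatekosus.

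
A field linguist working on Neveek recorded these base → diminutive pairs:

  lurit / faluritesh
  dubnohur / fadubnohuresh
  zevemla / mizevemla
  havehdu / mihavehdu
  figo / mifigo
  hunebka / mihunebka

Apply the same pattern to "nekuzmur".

fanekuzmuresh

dubnohur and havehdu both have last vowel 'u' yet inflect differently (fadubnohuresh, mihavehdu), so the last vowel is not what conditions the rule; whether the stem ends in a vowel or a consonant is.
"nekuzmur" ends in a consonant. The stems ending in a consonant (lurit → faluritesh, dubnohur → fadubnohuresh) add fa- … -esh around the stem.
So nekuzmur → fanekuzmuresh.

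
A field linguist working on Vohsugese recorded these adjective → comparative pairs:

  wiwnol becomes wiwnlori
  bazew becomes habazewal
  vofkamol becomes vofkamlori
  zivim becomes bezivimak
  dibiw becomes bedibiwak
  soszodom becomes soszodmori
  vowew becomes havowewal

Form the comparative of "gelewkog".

"gelewkog" has last vowel 'o'. The stems whose last vowel is 'o' (soszodom → soszodmori, vofkamol → vofkamlori, wiwnol → wiwnlori) delete the last vowel and add -ori.
The other patterns: stems whose last vowel is 'e' add ha- … -al around the stem; stems whose last vowel is 'i' add be- … -ak around the stem.
So gelewkog → gelewkgori.

gelewkgori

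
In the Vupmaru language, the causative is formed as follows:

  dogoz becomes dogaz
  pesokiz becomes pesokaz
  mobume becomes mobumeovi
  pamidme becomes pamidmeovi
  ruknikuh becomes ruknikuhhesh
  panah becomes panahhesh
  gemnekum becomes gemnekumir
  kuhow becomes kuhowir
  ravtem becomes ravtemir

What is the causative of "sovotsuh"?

ruknikuh and gemnekum both have last vowel 'u' yet inflect differently (ruknikuhhesh, gemnekumir), so the last vowel is not what conditions the rule; the final letter is.
"sovotsuh" ends in -h. The stems ending in -h (ruknikuh → ruknikuhhesh, panah → panahhesh) double the final consonant and add -esh.
So sovotsuh → sovotsuhhesh.

sovotsuhhesh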